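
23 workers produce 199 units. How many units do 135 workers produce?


Direct proportion: y/x = constant
k = 199/23 ≈ 8.6522
y₂ = k × 135 = 199 × 135 / 23 = 26865/23
≈ 1168.04

1168.04


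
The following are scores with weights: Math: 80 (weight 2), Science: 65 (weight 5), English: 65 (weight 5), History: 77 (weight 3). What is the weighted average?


Numerator = 80×2 + 65×5 + 65×5 + 77×3
= 160 + 325 + 325 + 231
= 1041
Total weight = 15
Weighted avg = 1041/15
= 69.40

69.40


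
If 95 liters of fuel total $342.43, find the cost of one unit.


Unit rate = total / quantity
= 342.43 / 95
= $3.60 per unit

$3.60 per unit


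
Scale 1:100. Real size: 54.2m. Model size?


Model size = real / scale
= 54.2 / 100
= 0.5420 m

0.5420 m


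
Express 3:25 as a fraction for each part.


Total parts = 3 + 25 = 28
First part: 3/28 = 3/28
Second part: 25/28 = 25/28
= 3/28 and 25/28

3/28 and 25/28


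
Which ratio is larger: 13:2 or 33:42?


13/2 = 6.5000
33/42 = 0.7857
6.5000 > 0.7857, so 13:2 is greater
= 13:2

13:2


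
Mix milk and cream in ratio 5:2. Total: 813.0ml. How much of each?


Total parts = 5 + 2 = 7
milk: 813.0 × 5/7 = 580.7ml
cream: 813.0 × 2/7 = 232.3ml
= 580.7ml and 232.3ml

580.7ml and 232.3ml


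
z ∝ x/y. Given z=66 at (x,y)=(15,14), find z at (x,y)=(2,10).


z = k·x/y
Solve for k using the known point: k = z·y/x = 66×14/15 = 924/15 = 61.6000
Now evaluate at x=2, y=10:
z = k × 2 / 10 = (924 × 2) / (15 × 10) = 1848/150
= 12.3200

12.3200


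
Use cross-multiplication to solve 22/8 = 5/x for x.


Cross multiply: 22 × x = 8 × 5
22x = 40
x = 40 / 22
= 1.82

1.82


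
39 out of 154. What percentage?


Percentage = (part / whole) × 100
= (39 / 154) × 100
≈ 25.32%

25.32%


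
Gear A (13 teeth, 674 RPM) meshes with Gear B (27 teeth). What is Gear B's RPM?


Gear ratio = 13:27 = 13:27
RPM_B = RPM_A × (teeth_A / teeth_B)
= 674 × (13/27)
= 324.5 RPM

324.5 RPM


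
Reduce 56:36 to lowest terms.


GCD(56, 36) = 4
56/4 : 36/4
= 14:9

14:9


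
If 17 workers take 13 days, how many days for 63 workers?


Inverse proportion: x × y = constant
k = 17 × 13 = 221
y₂ = k / 63 = 221 / 63
= 3.51

3.51


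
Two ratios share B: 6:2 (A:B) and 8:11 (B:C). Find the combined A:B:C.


Match B: multiply A:B by 8 → 48:16
Multiply B:C by 2 → 16:22
Combined: 48:16:22
GCD = 2
= 24:8:11

24:8:11


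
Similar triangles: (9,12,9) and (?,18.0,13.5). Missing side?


Scale factor = 18.0/12 = 1.5
Missing side = 9 × 1.5
= 13.5

13.5


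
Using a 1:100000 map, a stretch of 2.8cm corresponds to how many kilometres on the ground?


Real distance = map distance × scale
= 2.8cm × 100000
= 280000 cm = 2800.0 m
= 2.800 km

2.800 km


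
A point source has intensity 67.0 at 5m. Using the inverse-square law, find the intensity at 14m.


I₁d₁² = I₂d₂²
I₂ = I₁ × (d₁/d₂)²
= 67.0 × (5/14)²
= 67.0 × 25/196
= 1675/196
≈ 8.5459

8.5459


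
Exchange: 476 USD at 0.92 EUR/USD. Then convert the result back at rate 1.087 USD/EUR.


Amount × rate = 476 × 0.92 = 437.92 EUR
Round-trip: 437.92 × 1.087 = 476.02 USD
= 437.92 EUR, then 476.02 USD

437.92 EUR, then 476.02 USD


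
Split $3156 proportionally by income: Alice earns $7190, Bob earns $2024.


Total income = 7190 + 2024 = $9214
Alice: $3156 × 7190/9214 = $2462.73
Bob: $3156 × 2024/9214 = $693.27
= Alice: $2462.73, Bob: $693.27

Alice: $2462.73, Bob: $693.27


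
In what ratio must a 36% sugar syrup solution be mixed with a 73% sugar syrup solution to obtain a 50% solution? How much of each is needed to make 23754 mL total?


Let x parts of 36% mix with y parts of 73%.
36x + 73y = 50(x + y)
36x + 73y = 50x + 50y
x(36 - 50) = y(50 - 73)
x/y = (73 - 50)/(50 - 36) = 23/14
Simplify: 23:14
Total parts = 37; one part = 23754/37 = 642.00 mL
36% solution: 23×642.00 = 14766.00 mL
73% solution: 14×642.00 = 8988.00 mL
= ratio 23:14; 14766.00 mL and 8988.00 mL

ratio 23:14; 14766.00 mL and 8988.00 mL


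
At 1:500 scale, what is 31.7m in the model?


Model size = real / scale
= 31.7 / 500
= 0.0634 m

0.0634 m


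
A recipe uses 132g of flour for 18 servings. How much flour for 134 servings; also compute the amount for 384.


Direct proportion: y/x = constant
k = 132/18 ≈ 7.3333
y at x=134: k × 134 = 132 × 134 / 18 = 17688/18 ≈ 982.67
y at x=384: k × 384 = 132 × 384 / 18 = 50688/18 = 2816.00
= 982.67 and 2816.00

982.67 and 2816.00


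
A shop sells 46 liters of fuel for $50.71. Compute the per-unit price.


Unit rate = total / quantity
= 50.71 / 46
= $1.10 per unit

$1.10 per unit


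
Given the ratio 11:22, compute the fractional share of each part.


Total parts = 11 + 22 = 33
First part: 11/33 = 1/3
Second part: 22/33 = 2/3
= 1/3 and 2/3

1/3 and 2/3


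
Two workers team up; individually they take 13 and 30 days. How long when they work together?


Rate of A = 1/13 per day
Rate of B = 1/30 per day
Combined rate = 1/13 + 1/30 = 43/390 ≈ 0.1103 per day
Days = 1 / combined rate = 390/43
≈ 9.07 days

9.07 days


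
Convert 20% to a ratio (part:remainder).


20% means 20 parts out of 100; remainder = 80
Part : remainder = 20:80
GCD = 20
= 1:4

1:4


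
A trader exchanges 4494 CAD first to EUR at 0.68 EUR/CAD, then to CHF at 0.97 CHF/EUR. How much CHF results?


Step 1: 4494 CAD × 0.68 = 3055.92 EUR
Step 2: 3055.92 EUR × 0.97 = 2964.24 CHF
Implied rate CAD→CHF = 0.68 × 0.97 = 0.6596
= 2964.24 CHF

2964.24 CHF


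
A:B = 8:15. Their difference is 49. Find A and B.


Let A = 8k, B = 15k.
15k - 8k = 49
7k = 49 → k = 49/7 = 7
A = 8×7 = 56, B = 15×7 = 105
= A = 56, B = 105

A = 56, B = 105


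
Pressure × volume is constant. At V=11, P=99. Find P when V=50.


Inverse proportion: x × y = constant
k = 11 × 99 = 1089
y₂ = k / 50 = 1089 / 50
= 21.78

21.78


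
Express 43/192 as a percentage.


Percentage = (part / whole) × 100
= (43 / 192) × 100
≈ 22.40%

22.40%


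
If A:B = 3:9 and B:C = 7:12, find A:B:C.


Match B: multiply A:B by 7 → 21:63
Multiply B:C by 9 → 63:108
Combined: 21:63:108
GCD = 3
= 7:21:36

7:21:36


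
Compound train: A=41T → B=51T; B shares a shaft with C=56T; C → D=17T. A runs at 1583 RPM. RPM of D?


Stage 1: RPM_B = RPM_A × t_A/t_B = 1583 × 41/51 = 64903/51 ≈ 1272.61
B and C share a shaft → RPM_C = RPM_B
Stage 2: RPM_D = RPM_C × t_C/t_D = RPM_A × (t_A×t_C)/(t_B×t_D)
Overall ratio = (41×56)/(51×17) = 2296/867
RPM_D = 1583 × 2296/867 = 3634568/867
≈ 4192.12 RPM

4192.12 RPM


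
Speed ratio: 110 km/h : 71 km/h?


Ratio = 110:71
GCD = 1
Simplified = 110:71
Time ratio (same distance) = 71:110
Speed ratio = 110:71

110:71


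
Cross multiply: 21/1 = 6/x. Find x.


Cross multiply: 21 × x = 1 × 6
21x = 6
x = 6 / 21
= 0.29

0.29


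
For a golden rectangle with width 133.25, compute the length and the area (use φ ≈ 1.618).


φ = (1 + √5) / 2 ≈ 1.618
Length = width × φ = 133.25 × 1.618 = 215.5985
≈ 215.60
Area = width × length = 133.25 × 215.5985 = 28728.500125 ≈ 28728.50
= Length: 215.60, Area: 28728.50

Length: 215.60, Area: 28728.50


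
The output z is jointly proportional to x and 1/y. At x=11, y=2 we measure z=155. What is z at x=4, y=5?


z = k·x/y
Solve for k using the known point: k = z·y/x = 155×2/11 = 310/11 ≈ 28.1818
Now evaluate at x=4, y=5:
z = k × 4 / 5 = (310 × 4) / (11 × 5) = 1240/55
≈ 22.5455

22.5455


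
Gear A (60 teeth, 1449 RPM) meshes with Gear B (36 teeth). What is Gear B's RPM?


Gear ratio = 60:36 = 5:3
RPM_B = RPM_A × (teeth_A / teeth_B)
= 1449 × (60/36)
= 2415.0 RPM

2415.0 RPM


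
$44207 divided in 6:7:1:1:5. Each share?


Total parts = 6 + 7 + 1 + 1 + 5 = 20
Part 1: 44207 × 6/20 = 13262.10
Part 2: 44207 × 7/20 = 15472.45
Part 3: 44207 × 1/20 = 2210.35
Part 4: 44207 × 1/20 = 2210.35
Part 5: 44207 × 5/20 = 11051.75
= Part 1: $13262.10, Part 2: $15472.45, Part 3: $2210.35, Part 4: $2210.35, Part 5: $11051.75

Part 1: $13262.10, Part 2: $15472.45, Part 3: $2210.35, Part 4: $2210.35, Part 5: $11051.75


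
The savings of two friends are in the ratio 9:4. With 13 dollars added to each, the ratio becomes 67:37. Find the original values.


Let A = 9k, B = 4k.
(9k + 13) / (4k + 13) = 67/37
Cross-multiply: 37(9k + 13) = 67(4k + 13)
333k + 481 = 268k + 871
333k - 268k = 871 - 481
65k = 390
k = 390/65 = 6
A = 9×6 = 54, B = 4×6 = 24
= A = 54, B = 24

A = 54, B = 24


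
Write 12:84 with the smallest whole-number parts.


GCD(12, 84) = 12
12/12 : 84/12
= 1:7

1:7


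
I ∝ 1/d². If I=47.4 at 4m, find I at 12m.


I₁d₁² = I₂d₂²
I₂ = I₁ × (d₁/d₂)²
= 47.4 × (4/12)²
= 47.4 × 16/144
= 758.4/144
≈ 5.2667

5.2667


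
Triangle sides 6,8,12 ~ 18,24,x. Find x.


Scale factor = 18/6 = 3
Missing side = 12 × 3
= 36.0

36.0


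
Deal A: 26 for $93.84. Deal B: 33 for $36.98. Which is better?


Deal A: $93.84/26 = $3.6092/unit
Deal B: $36.98/33 = $1.1206/unit
B is cheaper per unit
= Deal B

Deal B


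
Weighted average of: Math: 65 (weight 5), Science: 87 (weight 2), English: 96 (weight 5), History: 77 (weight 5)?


Numerator = 65×5 + 87×2 + 96×5 + 77×5
= 325 + 174 + 480 + 385
= 1364
Total weight = 17
Weighted avg = 1364/17
= 80.24

80.24


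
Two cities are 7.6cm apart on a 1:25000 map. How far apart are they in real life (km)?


Real distance = map distance × scale
= 7.6cm × 25000
= 190000 cm = 1900.0 m
= 1.900 km

1.900 km


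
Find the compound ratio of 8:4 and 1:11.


Compound ratio = (8×1) : (4×11)
= 8:44
GCD = 4
= 2:11

2:11


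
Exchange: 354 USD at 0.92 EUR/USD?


Amount × rate = 354 × 0.92
= 325.68 EUR

325.68 EUR


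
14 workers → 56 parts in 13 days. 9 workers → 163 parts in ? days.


Days ∝ work / workers, so d₂ = d₁ × (m₁/m₂) × (w₂/w₁)
Workers factor (inverse): 14/9 ≈ 1.5556
Work factor (direct): 163/56 ≈ 2.9107
d₂ = 13 × 14/9 × 163/56 = (13 × 14 × 163) / (9 × 56) = 29666/504
≈ 58.86 days

58.86 days


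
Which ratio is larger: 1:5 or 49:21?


1/5 = 0.2000
49/21 = 2.3333
0.2000 < 2.3333, so 1:5 is less
= 49:21

49:21


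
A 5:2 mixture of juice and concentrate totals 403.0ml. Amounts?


Total parts = 5 + 2 = 7
juice: 403.0 × 5/7 = 287.9ml
concentrate: 403.0 × 2/7 = 115.1ml
= 287.9ml and 115.1ml

287.9ml and 115.1ml


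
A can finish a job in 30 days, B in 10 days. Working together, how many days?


Rate of A = 1/30 per day
Rate of B = 1/10 per day
Combined rate = 1/30 + 1/10 = 40/300 ≈ 0.1333 per day
Days = 1 / combined rate = 300/40
= 7.50 days

7.50 days


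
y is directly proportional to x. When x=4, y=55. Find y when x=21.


Direct proportion: y/x = constant
k = 55/4 = 13.7500
y₂ = k × 21 = 55 × 21 / 4 = 1155/4
= 288.75

288.75


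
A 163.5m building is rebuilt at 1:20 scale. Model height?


Model size = real / scale
= 163.5 / 20
= 8.1750 m

8.1750 m


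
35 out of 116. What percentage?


Percentage = (part / whole) × 100
= (35 / 116) × 100
≈ 30.17%

30.17%


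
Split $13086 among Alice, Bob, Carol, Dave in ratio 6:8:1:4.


Total parts = 6 + 8 + 1 + 4 = 19
Alice: 13086 × 6/19 = 4132.42
Bob: 13086 × 8/19 = 5509.89
Carol: 13086 × 1/19 = 688.74
Dave: 13086 × 4/19 = 2754.95
= Alice: $4132.42, Bob: $5509.89, Carol: $688.74, Dave: $2754.95

Alice: $4132.42, Bob: $5509.89, Carol: $688.74, Dave: $2754.95


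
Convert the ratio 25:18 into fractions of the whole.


Total parts = 25 + 18 = 43
First part: 25/43 = 25/43
Second part: 18/43 = 18/43
= 25/43 and 18/43

25/43 and 18/43


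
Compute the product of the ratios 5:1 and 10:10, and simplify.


Compound ratio = (5×10) : (1×10)
= 50:10
GCD = 10
= 5:1

5:1


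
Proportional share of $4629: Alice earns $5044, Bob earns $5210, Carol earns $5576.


Total income = 5044 + 5210 + 5576 = $15830
Alice: $4629 × 5044/15830 = $1474.96
Bob: $4629 × 5210/15830 = $1523.51
Carol: $4629 × 5576/15830 = $1630.53
= Alice: $1474.96, Bob: $1523.51, Carol: $1630.53

Alice: $1474.96, Bob: $1523.51, Carol: $1630.53


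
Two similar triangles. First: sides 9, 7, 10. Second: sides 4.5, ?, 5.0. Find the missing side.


Scale factor = 4.5/9 = 0.5
Missing side = 7 × 0.5
= 3.5

3.5


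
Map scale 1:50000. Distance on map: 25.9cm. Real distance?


Real distance = map distance × scale
= 25.9cm × 50000
= 1295000 cm = 12950.0 m
= 12.950 km

12.950 km


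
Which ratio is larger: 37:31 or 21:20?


37/31 = 1.1935
21/20 = 1.0500
1.1935 > 1.0500, so 37:31 is greater
= 37:31

37:31


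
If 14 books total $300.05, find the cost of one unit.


Unit rate = total / quantity
= 300.05 / 14
= $21.43 per unit

$21.43 per unit


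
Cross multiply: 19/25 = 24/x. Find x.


Cross multiply: 19 × x = 25 × 24
19x = 600
x = 600 / 19
= 31.58

31.58


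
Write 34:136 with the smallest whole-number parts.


GCD(34, 136) = 34
34/34 : 136/34
= 1:4

1:4


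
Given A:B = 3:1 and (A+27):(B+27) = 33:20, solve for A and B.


Let A = 3k, B = 1k.
(3k + 27) / (1k + 27) = 33/20
Cross-multiply: 20(3k + 27) = 33(1k + 27)
60k + 540 = 33k + 891
60k - 33k = 891 - 540
27k = 351
k = 351/27 = 13
A = 3×13 = 39, B = 1×13 = 13
= A = 39, B = 13

A = 39, B = 13


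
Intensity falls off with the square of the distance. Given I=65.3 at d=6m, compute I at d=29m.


I₁d₁² = I₂d₂²
I₂ = I₁ × (d₁/d₂)²
= 65.3 × (6/29)²
= 65.3 × 36/841
= 2350.8/841
≈ 2.7952

2.7952


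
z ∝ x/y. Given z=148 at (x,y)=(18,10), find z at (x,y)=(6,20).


z = k·x/y
Solve for k using the known point: k = z·y/x = 148×10/18 = 1480/18 ≈ 82.2222
Now evaluate at x=6, y=20:
z = k × 6 / 20 = (1480 × 6) / (18 × 20) = 8880/360
≈ 24.6667

24.6667


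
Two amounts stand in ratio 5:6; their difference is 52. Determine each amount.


Let A = 5k, B = 6k.
6k - 5k = 52
1k = 52 → k = 52/1 = 52
A = 5×52 = 260, B = 6×52 = 312
= A = 260, B = 312

A = 260, B = 312


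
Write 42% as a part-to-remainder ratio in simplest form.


42% means 42 parts out of 100; remainder = 58
Part : remainder = 42:58
GCD = 2
= 21:29

21:29


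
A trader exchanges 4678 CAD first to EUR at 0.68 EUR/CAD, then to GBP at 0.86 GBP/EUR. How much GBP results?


Step 1: 4678 CAD × 0.68 = 3181.04 EUR
Step 2: 3181.04 EUR × 0.86 = 2735.69 GBP
Implied rate CAD→GBP = 0.68 × 0.86 = 0.5848
= 2735.69 GBP

2735.69 GBP


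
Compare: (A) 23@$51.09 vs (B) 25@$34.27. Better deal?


Deal A: $51.09/23 = $2.2213/unit
Deal B: $34.27/25 = $1.3708/unit
B is cheaper per unit
= Deal B

Deal B


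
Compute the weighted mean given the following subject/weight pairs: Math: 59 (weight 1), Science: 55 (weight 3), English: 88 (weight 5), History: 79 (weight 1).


Numerator = 59×1 + 55×3 + 88×5 + 79×1
= 59 + 165 + 440 + 79
= 743
Total weight = 10
Weighted avg = 743/10
= 74.30

74.30


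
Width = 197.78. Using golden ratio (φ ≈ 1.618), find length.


φ = (1 + √5) / 2 ≈ 1.618
Length = width × φ = 197.78 × 1.618 = 320.00804
≈ 320.01

320.01


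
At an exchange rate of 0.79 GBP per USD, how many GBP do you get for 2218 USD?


Amount × rate = 2218 × 0.79
= 1752.22 GBP

1752.22 GBP


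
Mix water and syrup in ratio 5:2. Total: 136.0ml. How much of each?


Total parts = 5 + 2 = 7
water: 136.0 × 5/7 = 97.1ml
syrup: 136.0 × 2/7 = 38.9ml
= 97.1ml and 38.9ml

97.1ml and 38.9ml


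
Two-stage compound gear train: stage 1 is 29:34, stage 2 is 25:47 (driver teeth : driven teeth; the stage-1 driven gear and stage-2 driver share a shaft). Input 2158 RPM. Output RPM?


Stage 1: RPM_B = RPM_A × t_A/t_B = 2158 × 29/34 = 62582/34 ≈ 1840.65
B and C share a shaft → RPM_C = RPM_B
Stage 2: RPM_D = RPM_C × t_C/t_D = RPM_A × (t_A×t_C)/(t_B×t_D)
Overall ratio = (29×25)/(34×47) = 725/1598
RPM_D = 2158 × 725/1598 = 1564550/1598
≈ 979.07 RPM

979.07 RPM


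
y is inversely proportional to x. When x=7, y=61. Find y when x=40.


Inverse proportion: x × y = constant
k = 7 × 61 = 427
y₂ = k / 40 = 427 / 40
= 10.68

10.68


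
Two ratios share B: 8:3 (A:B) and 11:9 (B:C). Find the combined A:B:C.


Match B: multiply A:B by 11 → 88:33
Multiply B:C by 3 → 33:27
Combined: 88:33:27
GCD = 1
= 88:33:27

88:33:27


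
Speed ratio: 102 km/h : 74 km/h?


Ratio = 102:74
GCD = 2
Simplified = 51:37
Time ratio (same distance) = 37:51
Speed ratio = 51:37

51:37


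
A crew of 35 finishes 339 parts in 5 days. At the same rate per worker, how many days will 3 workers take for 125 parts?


Days ∝ work / workers, so d₂ = d₁ × (m₁/m₂) × (w₂/w₁)
Workers factor (inverse): 35/3 ≈ 11.6667
Work factor (direct): 125/339 ≈ 0.3687
d₂ = 5 × 35/3 × 125/339 = (5 × 35 × 125) / (3 × 339) = 21875/1017
≈ 21.51 days

21.51 days


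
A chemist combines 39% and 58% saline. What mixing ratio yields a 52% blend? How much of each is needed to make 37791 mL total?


Let x parts of 39% mix with y parts of 58%.
39x + 58y = 52(x + y)
39x + 58y = 52x + 52y
x(39 - 52) = y(52 - 58)
x/y = (58 - 52)/(52 - 39) = 6/13
Simplify: 6:13
Total parts = 19; one part = 37791/19 = 1989.00 mL
39% solution: 6×1989.00 = 11934.00 mL
58% solution: 13×1989.00 = 25857.00 mL
= ratio 6:13; 11934.00 mL and 25857.00 mL

ratio 6:13; 11934.00 mL and 25857.00 mL


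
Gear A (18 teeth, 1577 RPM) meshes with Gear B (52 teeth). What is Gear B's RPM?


Gear ratio = 18:52 = 9:26
RPM_B = RPM_A × (teeth_A / teeth_B)
= 1577 × (18/52)
= 545.9 RPM

545.9 RPM


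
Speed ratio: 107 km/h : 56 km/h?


Ratio = 107:56
GCD = 1
Simplified = 107:56
Time ratio (same distance) = 56:107
Speed ratio = 107:56

107:56


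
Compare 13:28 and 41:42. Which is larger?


13/28 = 0.4643
41/42 = 0.9762
0.4643 < 0.9762, so 13:28 is less
= 41:42

41:42


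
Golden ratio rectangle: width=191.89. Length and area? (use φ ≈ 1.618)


φ = (1 + √5) / 2 ≈ 1.618
Length = width × φ = 191.89 × 1.618 = 310.47802
≈ 310.48
Area = width × length = 191.89 × 310.47802 = 59577.6272578 ≈ 59577.63
= Length: 310.48, Area: 59577.63

Length: 310.48, Area: 59577.63


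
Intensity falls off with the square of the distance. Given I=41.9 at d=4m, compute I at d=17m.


I₁d₁² = I₂d₂²
I₂ = I₁ × (d₁/d₂)²
= 41.9 × (4/17)²
= 41.9 × 16/289
= 670.4/289
≈ 2.3197

2.3197


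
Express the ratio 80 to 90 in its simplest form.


GCD(80, 90) = 10
80/10 : 90/10
= 8:9

8:9


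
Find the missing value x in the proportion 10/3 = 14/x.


Cross multiply: 10 × x = 3 × 14
10x = 42
x = 42 / 10
= 4.20

4.20


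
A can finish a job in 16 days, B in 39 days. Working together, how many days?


Rate of A = 1/16 per day
Rate of B = 1/39 per day
Combined rate = 1/16 + 1/39 = 55/624 ≈ 0.0881 per day
Days = 1 / combined rate = 624/55
≈ 11.35 days

11.35 days


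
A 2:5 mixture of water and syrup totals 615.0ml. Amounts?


Total parts = 2 + 5 = 7
water: 615.0 × 2/7 = 175.7ml
syrup: 615.0 × 5/7 = 439.3ml
= 175.7ml and 439.3ml

175.7ml and 439.3ml


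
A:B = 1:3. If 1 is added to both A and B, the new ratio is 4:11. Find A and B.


Let A = 1k, B = 3k.
(1k + 1) / (3k + 1) = 4/11
Cross-multiply: 11(1k + 1) = 4(3k + 1)
11k + 11 = 12k + 4
11k - 12k = 4 - 11
-1k = -7
k = -7/-1 = 7
A = 1×7 = 7, B = 3×7 = 21
= A = 7, B = 21

A = 7, B = 21


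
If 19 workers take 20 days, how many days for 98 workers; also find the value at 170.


Inverse proportion: x × y = constant
k = 19 × 20 = 380
At x=98: k/98 = 3.88
At x=170: k/170 = 2.24
= 3.88 and 2.24

3.88 and 2.24


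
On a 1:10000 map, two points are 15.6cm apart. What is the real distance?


Real distance = map distance × scale
= 15.6cm × 10000
= 156000 cm = 1560.0 m
= 1.560 km

1.560 km


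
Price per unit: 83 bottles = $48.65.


Unit rate = total / quantity
= 48.65 / 83
= $0.59 per unit

$0.59 per unit


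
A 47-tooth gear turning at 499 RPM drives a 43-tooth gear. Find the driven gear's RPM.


Gear ratio = 47:43 = 47:43
RPM_B = RPM_A × (teeth_A / teeth_B)
= 499 × (47/43)
= 545.4 RPM

545.4 RPM


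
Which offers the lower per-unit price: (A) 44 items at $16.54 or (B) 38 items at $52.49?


Deal A: $16.54/44 = $0.3759/unit
Deal B: $52.49/38 = $1.3813/unit
A is cheaper per unit
= Deal A

Deal A


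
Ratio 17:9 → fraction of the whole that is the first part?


Total parts = 17 + 9 = 26
First part: 17/26 = 17/26
= 17/26

17/26


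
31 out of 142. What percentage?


Percentage = (part / whole) × 100
= (31 / 142) × 100
≈ 21.83%

21.83%


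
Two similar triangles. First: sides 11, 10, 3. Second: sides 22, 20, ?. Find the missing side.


Scale factor = 22/11 = 2
Missing side = 3 × 2
= 6.0

6.0


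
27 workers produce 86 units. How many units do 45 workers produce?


Direct proportion: y/x = constant
k = 86/27 ≈ 3.1852
y₂ = k × 45 = 86 × 45 / 27 = 3870/27
≈ 143.33

143.33


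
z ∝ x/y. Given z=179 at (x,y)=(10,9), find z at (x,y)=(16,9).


z = k·x/y
Solve for k using the known point: k = z·y/x = 179×9/10 = 1611/10 = 161.1000
Now evaluate at x=16, y=9:
z = k × 16 / 9 = (1611 × 16) / (10 × 9) = 25776/90
= 286.4000

286.4000


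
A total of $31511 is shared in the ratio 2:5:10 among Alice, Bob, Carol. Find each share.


Total parts = 2 + 5 + 10 = 17
Alice: 31511 × 2/17 = 3707.18
Bob: 31511 × 5/17 = 9267.94
Carol: 31511 × 10/17 = 18535.88
= Alice: $3707.18, Bob: $9267.94, Carol: $18535.88

Alice: $3707.18, Bob: $9267.94, Carol: $18535.88


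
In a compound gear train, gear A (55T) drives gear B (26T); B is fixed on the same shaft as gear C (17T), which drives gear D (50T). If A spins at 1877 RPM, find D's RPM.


Stage 1: RPM_B = RPM_A × t_A/t_B = 1877 × 55/26 = 103235/26 ≈ 3970.58
B and C share a shaft → RPM_C = RPM_B
Stage 2: RPM_D = RPM_C × t_C/t_D = RPM_A × (t_A×t_C)/(t_B×t_D)
Overall ratio = (55×17)/(26×50) = 935/1300
RPM_D = 1877 × 935/1300 = 1754995/1300
≈ 1350.00 RPM

1350.00 RPM


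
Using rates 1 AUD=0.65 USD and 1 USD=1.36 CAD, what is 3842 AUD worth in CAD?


Step 1: 3842 AUD × 0.65 = 2497.30 USD
Step 2: 2497.30 USD × 1.36 = 3396.33 CAD
Implied rate AUD→CAD = 0.65 × 1.36 = 0.8840
= 3396.33 CAD

3396.33 CAD


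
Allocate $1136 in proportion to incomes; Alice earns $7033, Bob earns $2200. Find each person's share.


Total income = 7033 + 2200 = $9233
Alice: $1136 × 7033/9233 = $865.32
Bob: $1136 × 2200/9233 = $270.68
= Alice: $865.32, Bob: $270.68

Alice: $865.32, Bob: $270.68


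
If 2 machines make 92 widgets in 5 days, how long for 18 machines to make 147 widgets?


Days ∝ work / workers, so d₂ = d₁ × (m₁/m₂) × (w₂/w₁)
Workers factor (inverse): 2/18 ≈ 0.1111
Work factor (direct): 147/92 ≈ 1.5978
d₂ = 5 × 2/18 × 147/92 = (5 × 2 × 147) / (18 × 92) = 1470/1656
≈ 0.89 days

0.89 days


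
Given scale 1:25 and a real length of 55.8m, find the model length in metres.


Model size = real / scale
= 55.8 / 25
= 2.2320 m

2.2320 m


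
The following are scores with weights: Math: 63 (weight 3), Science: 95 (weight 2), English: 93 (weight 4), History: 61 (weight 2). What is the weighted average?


Numerator = 63×3 + 95×2 + 93×4 + 61×2
= 189 + 190 + 372 + 122
= 873
Total weight = 11
Weighted avg = 873/11
= 79.36

79.36


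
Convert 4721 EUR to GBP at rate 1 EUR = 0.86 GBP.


Amount × rate = 4721 × 0.86
= 4060.06 GBP

4060.06 GBP


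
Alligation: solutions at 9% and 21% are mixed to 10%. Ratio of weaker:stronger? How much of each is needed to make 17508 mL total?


Let x parts of 9% mix with y parts of 21%.
9x + 21y = 10(x + y)
9x + 21y = 10x + 10y
x(9 - 10) = y(10 - 21)
x/y = (21 - 10)/(10 - 9) = 11/1
Simplify: 11:1
Total parts = 12; one part = 17508/12 = 1459.00 mL
9% solution: 11×1459.00 = 16049.00 mL
21% solution: 1×1459.00 = 1459.00 mL
= ratio 11:1; 16049.00 mL and 1459.00 mL

ratio 11:1; 16049.00 mL and 1459.00 mL


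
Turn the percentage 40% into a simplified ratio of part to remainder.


40% means 40 parts out of 100; remainder = 60
Part : remainder = 40:60
GCD = 20
= 2:3

2:3


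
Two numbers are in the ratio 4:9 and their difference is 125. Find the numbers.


Let A = 4k, B = 9k.
9k - 4k = 125
5k = 125 → k = 125/5 = 25
A = 4×25 = 100, B = 9×25 = 225
= A = 100, B = 225

A = 100, B = 225


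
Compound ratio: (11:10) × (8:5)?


Compound ratio = (11×8) : (10×5)
= 88:50
GCD = 2
= 44:25

44:25


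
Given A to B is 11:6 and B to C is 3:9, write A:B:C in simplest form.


Match B: multiply A:B by 3 → 33:18
Multiply B:C by 6 → 18:54
Combined: 33:18:54
GCD = 3
= 11:6:18

11:6:18


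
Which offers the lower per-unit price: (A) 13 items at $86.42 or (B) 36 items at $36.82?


Deal A: $86.42/13 = $6.6477/unit
Deal B: $36.82/36 = $1.0228/unit
B is cheaper per unit
= Deal B

Deal B


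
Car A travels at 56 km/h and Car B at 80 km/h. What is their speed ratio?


Ratio = 56:80
GCD = 8
Simplified = 7:10
Time ratio (same distance) = 10:7
Speed ratio = 7:10

7:10


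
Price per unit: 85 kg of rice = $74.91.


Unit rate = total / quantity
= 74.91 / 85
= $0.88 per unit

$0.88 per unit


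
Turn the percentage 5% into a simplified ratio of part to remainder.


5% means 5 parts out of 100; remainder = 95
Part : remainder = 5:95
GCD = 5
= 1:19

1:19


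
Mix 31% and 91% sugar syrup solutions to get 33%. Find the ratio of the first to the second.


Let x parts of 31% mix with y parts of 91%.
31x + 91y = 33(x + y)
31x + 91y = 33x + 33y
x(31 - 33) = y(33 - 91)
x/y = (91 - 33)/(33 - 31) = 58/2
Simplify: 29:1
= 29:1

29:1


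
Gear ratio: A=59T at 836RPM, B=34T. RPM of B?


Gear ratio = 59:34 = 59:34
RPM_B = RPM_A × (teeth_A / teeth_B)
= 836 × (59/34)
= 1450.7 RPM

1450.7 RPM


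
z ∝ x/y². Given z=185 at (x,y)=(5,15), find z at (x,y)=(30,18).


z = k·x/y²
Solve for k using the known point: k = z·y²/x = 185×225/5 = 41625/5 = 8325.0000
Now evaluate at x=30, y=18:
z = k × 30 / 324 = (41625 × 30) / (5 × 324) = 1248750/1620
≈ 770.8333

770.8333


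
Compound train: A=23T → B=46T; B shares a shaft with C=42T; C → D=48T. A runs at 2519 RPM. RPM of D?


Stage 1: RPM_B = RPM_A × t_A/t_B = 2519 × 23/46 = 57937/46 = 1259.50
B and C share a shaft → RPM_C = RPM_B
Stage 2: RPM_D = RPM_C × t_C/t_D = RPM_A × (t_A×t_C)/(t_B×t_D)
Overall ratio = (23×42)/(46×48) = 966/2208
RPM_D = 2519 × 966/2208 = 2433354/2208
≈ 1102.06 RPM

1102.06 RPM


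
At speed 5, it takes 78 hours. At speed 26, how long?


Inverse proportion: x × y = constant
k = 5 × 78 = 390
y₂ = k / 26 = 390 / 26
= 15.00

15.00


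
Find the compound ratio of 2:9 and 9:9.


Compound ratio = (2×9) : (9×9)
= 18:81
GCD = 9
= 2:9

2:9


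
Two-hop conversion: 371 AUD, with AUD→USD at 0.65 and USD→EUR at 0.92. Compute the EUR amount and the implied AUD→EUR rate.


Step 1: 371 AUD × 0.65 = 241.15 USD
Step 2: 241.15 USD × 0.92 = 221.86 EUR
Implied rate AUD→EUR = 0.65 × 0.92 = 0.5980
= 221.86 EUR; implied rate 0.5980 EUR/AUD

221.86 EUR; implied rate 0.5980 EUR/AUD


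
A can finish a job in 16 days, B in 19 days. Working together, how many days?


Rate of A = 1/16 per day
Rate of B = 1/19 per day
Combined rate = 1/16 + 1/19 = 35/304 ≈ 0.1151 per day
Days = 1 / combined rate = 304/35
≈ 8.69 days

8.69 days


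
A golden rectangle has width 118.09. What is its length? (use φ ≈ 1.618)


φ = (1 + √5) / 2 ≈ 1.618
Length = width × φ = 118.09 × 1.618 = 191.06962
≈ 191.07

191.07


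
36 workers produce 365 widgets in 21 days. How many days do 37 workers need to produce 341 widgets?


Days ∝ work / workers, so d₂ = d₁ × (m₁/m₂) × (w₂/w₁)
Workers factor (inverse): 36/37 ≈ 0.9730
Work factor (direct): 341/365 ≈ 0.9342
d₂ = 21 × 36/37 × 341/365 = (21 × 36 × 341) / (37 × 365) = 257796/13505
≈ 19.09 days

19.09 days


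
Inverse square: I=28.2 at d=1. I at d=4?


I₁d₁² = I₂d₂²
I₂ = I₁ × (d₁/d₂)²
= 28.2 × (1/4)²
= 28.2 × 1/16
= 28.2/16
= 1.7625

1.7625


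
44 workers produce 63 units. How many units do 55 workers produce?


Direct proportion: y/x = constant
k = 63/44 ≈ 1.4318
y₂ = k × 55 = 63 × 55 / 44 = 3465/44
= 78.75

78.75


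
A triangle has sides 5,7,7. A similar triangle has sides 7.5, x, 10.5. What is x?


Scale factor = 7.5/5 = 1.5
Missing side = 7 × 1.5
= 10.5

10.5


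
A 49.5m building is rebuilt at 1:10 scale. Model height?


Model size = real / scale
= 49.5 / 10
= 4.9500 m

4.9500 m


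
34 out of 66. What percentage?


Percentage = (part / whole) × 100
= (34 / 66) × 100
≈ 51.52%

51.52%


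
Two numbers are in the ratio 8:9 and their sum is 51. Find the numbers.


Let A = 8k, B = 9k.
8k + 9k = 51
17k = 51 → k = 51/17 = 3
A = 8×3 = 24, B = 9×3 = 27
= A = 24, B = 27

A = 24, B = 27


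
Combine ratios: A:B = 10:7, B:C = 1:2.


Match B: multiply A:B by 1 → 10:7
Multiply B:C by 7 → 7:14
Combined: 10:7:14
GCD = 1
= 10:7:14

10:7:14


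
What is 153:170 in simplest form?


GCD(153, 170) = 17
153/17 : 170/17
= 9:10

9:10


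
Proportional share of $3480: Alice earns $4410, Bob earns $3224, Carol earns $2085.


Total income = 4410 + 3224 + 2085 = $9719
Alice: $3480 × 4410/9719 = $1579.05
Bob: $3480 × 3224/9719 = $1154.39
Carol: $3480 × 2085/9719 = $746.56
= Alice: $1579.05, Bob: $1154.39, Carol: $746.56

Alice: $1579.05, Bob: $1154.39, Carol: $746.56


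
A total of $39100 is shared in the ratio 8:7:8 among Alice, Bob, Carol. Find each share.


Total parts = 8 + 7 + 8 = 23
Alice: 39100 × 8/23 = 13600.00
Bob: 39100 × 7/23 = 11900.00
Carol: 39100 × 8/23 = 13600.00
= Alice: $13600.00, Bob: $11900.00, Carol: $13600.00

Alice: $13600.00, Bob: $11900.00, Carol: $13600.00


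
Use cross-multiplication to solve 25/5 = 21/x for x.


Cross multiply: 25 × x = 5 × 21
25x = 105
x = 105 / 25
= 4.20

4.20


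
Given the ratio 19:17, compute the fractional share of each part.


Total parts = 19 + 17 = 36
First part: 19/36 = 19/36
Second part: 17/36 = 17/36
= 19/36 and 17/36

19/36 and 17/36


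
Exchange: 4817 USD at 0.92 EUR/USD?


Amount × rate = 4817 × 0.92
= 4431.64 EUR

4431.64 EUR


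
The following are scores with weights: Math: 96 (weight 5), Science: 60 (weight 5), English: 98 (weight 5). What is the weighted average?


Numerator = 96×5 + 60×5 + 98×5
= 480 + 300 + 490
= 1270
Total weight = 15
Weighted avg = 1270/15
= 84.67

84.67


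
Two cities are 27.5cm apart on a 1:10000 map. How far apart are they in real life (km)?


Real distance = map distance × scale
= 27.5cm × 10000
= 275000 cm = 2750.0 m
= 2.750 km

2.750 km


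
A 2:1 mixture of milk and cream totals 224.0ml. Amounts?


Total parts = 2 + 1 = 3
milk: 224.0 × 2/3 = 149.3ml
cream: 224.0 × 1/3 = 74.7ml
= 149.3ml and 74.7ml

149.3ml and 74.7ml


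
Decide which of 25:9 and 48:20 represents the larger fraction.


25/9 = 2.7778
48/20 = 2.4000
2.7778 > 2.4000, so 25:9 is greater
= 25:9

25:9


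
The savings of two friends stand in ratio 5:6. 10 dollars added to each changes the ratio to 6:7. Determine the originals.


Let A = 5k, B = 6k.
(5k + 10) / (6k + 10) = 6/7
Cross-multiply: 7(5k + 10) = 6(6k + 10)
35k + 70 = 36k + 60
35k - 36k = 60 - 70
-1k = -10
k = -10/-1 = 10
A = 5×10 = 50, B = 6×10 = 60
= A = 50, B = 60

A = 50, B = 60


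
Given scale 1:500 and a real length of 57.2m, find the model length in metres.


Model size = real / scale
= 57.2 / 500
= 0.1144 m

0.1144 m


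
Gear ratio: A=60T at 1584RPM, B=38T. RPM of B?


Gear ratio = 60:38 = 30:19
RPM_B = RPM_A × (teeth_A / teeth_B)
= 1584 × (60/38)
= 2501.1 RPM

2501.1 RPM


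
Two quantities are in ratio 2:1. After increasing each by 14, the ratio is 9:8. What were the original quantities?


Let A = 2k, B = 1k.
(2k + 14) / (1k + 14) = 9/8
Cross-multiply: 8(2k + 14) = 9(1k + 14)
16k + 112 = 9k + 126
16k - 9k = 126 - 112
7k = 14
k = 14/7 = 2
A = 2×2 = 4, B = 1×2 = 2
= A = 4, B = 2

A = 4, B = 2


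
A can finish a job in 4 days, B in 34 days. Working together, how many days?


Rate of A = 1/4 per day
Rate of B = 1/34 per day
Combined rate = 1/4 + 1/34 = 38/136 ≈ 0.2794 per day
Days = 1 / combined rate = 136/38
≈ 3.58 days

3.58 days


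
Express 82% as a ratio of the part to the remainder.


82% means 82 parts out of 100; remainder = 18
Part : remainder = 82:18
GCD = 2
= 41:9

41:9


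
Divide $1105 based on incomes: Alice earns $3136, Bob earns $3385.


Total income = 3136 + 3385 = $6521
Alice: $1105 × 3136/6521 = $531.40
Bob: $1105 × 3385/6521 = $573.60
= Alice: $531.40, Bob: $573.60

Alice: $531.40, Bob: $573.60


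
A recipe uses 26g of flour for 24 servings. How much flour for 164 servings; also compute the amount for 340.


Direct proportion: y/x = constant
k = 26/24 ≈ 1.0833
y at x=164: k × 164 = 26 × 164 / 24 = 4264/24 ≈ 177.67
y at x=340: k × 340 = 26 × 340 / 24 = 8840/24 ≈ 368.33
= 177.67 and 368.33

177.67 and 368.33


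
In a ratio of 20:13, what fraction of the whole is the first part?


Total parts = 20 + 13 = 33
First part: 20/33 = 20/33
= 20/33

20/33


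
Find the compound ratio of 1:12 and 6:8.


Compound ratio = (1×6) : (12×8)
= 6:96
GCD = 6
= 1:16

1:16


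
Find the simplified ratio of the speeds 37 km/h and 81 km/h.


Ratio = 37:81
GCD = 1
Simplified = 37:81
Time ratio (same distance) = 81:37
Speed ratio = 37:81

37:81


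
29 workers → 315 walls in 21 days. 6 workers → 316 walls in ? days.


Days ∝ work / workers, so d₂ = d₁ × (m₁/m₂) × (w₂/w₁)
Workers factor (inverse): 29/6 ≈ 4.8333
Work factor (direct): 316/315 ≈ 1.0032
d₂ = 21 × 29/6 × 316/315 = (21 × 29 × 316) / (6 × 315) = 192444/1890
≈ 101.82 days

101.82 days


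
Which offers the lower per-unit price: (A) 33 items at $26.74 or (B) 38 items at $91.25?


Deal A: $26.74/33 = $0.8103/unit
Deal B: $91.25/38 = $2.4013/unit
A is cheaper per unit
= Deal A

Deal A


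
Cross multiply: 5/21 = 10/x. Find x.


Cross multiply: 5 × x = 21 × 10
5x = 210
x = 210 / 5
= 42.00

42.00


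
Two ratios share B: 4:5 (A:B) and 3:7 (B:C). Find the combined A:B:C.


Match B: multiply A:B by 3 → 12:15
Multiply B:C by 5 → 15:35
Combined: 12:15:35
GCD = 1
= 12:15:35

12:15:35


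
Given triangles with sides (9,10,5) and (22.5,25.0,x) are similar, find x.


Scale factor = 22.5/9 = 2.5
Missing side = 5 × 2.5
= 12.5

12.5


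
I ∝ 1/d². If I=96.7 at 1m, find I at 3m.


I₁d₁² = I₂d₂²
I₂ = I₁ × (d₁/d₂)²
= 96.7 × (1/3)²
= 96.7 × 1/9
= 96.7/9
≈ 10.7444

10.7444


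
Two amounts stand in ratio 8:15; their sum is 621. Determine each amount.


Let A = 8k, B = 15k.
8k + 15k = 621
23k = 621 → k = 621/23 = 27
A = 8×27 = 216, B = 15×27 = 405
= A = 216, B = 405

A = 216, B = 405


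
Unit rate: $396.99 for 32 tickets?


Unit rate = total / quantity
= 396.99 / 32
= $12.41 per unit

$12.41 per unit


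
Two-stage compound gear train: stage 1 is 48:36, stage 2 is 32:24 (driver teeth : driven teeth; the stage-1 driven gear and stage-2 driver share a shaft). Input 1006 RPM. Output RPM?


Stage 1: RPM_B = RPM_A × t_A/t_B = 1006 × 48/36 = 48288/36 ≈ 1341.33
B and C share a shaft → RPM_C = RPM_B
Stage 2: RPM_D = RPM_C × t_C/t_D = RPM_A × (t_A×t_C)/(t_B×t_D)
Overall ratio = (48×32)/(36×24) = 1536/864
RPM_D = 1006 × 1536/864 = 1545216/864
≈ 1788.44 RPM

1788.44 RPM


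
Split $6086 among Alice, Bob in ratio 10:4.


Total parts = 10 + 4 = 14
Alice: 6086 × 10/14 = 4347.14
Bob: 6086 × 4/14 = 1738.86
= Alice: $4347.14, Bob: $1738.86

Alice: $4347.14, Bob: $1738.86


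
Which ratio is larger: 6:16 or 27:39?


6/16 = 0.3750
27/39 = 0.6923
0.3750 < 0.6923, so 6:16 is less
= 27:39

27:39


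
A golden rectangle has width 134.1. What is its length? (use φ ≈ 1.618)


φ = (1 + √5) / 2 ≈ 1.618
Length = width × φ = 134.1 × 1.618 = 216.9738
≈ 216.97

216.97


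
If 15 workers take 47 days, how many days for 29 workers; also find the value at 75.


Inverse proportion: x × y = constant
k = 15 × 47 = 705
At x=29: k/29 = 24.31
At x=75: k/75 = 9.40
= 24.31 and 9.40

24.31 and 9.40


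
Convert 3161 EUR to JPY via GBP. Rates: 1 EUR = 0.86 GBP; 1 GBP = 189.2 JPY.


Step 1: 3161 EUR × 0.86 = 2718.46 GBP
Step 2: 2718.46 GBP × 189.2 = 514332.63 JPY
Implied rate EUR→JPY = 0.86 × 189.2 = 162.7120
= 514332.63 JPY

514332.63 JPY


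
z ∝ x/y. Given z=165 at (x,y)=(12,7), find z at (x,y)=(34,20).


z = k·x/y
Solve for k using the known point: k = z·y/x = 165×7/12 = 1155/12 = 96.2500
Now evaluate at x=34, y=20:
z = k × 34 / 20 = (1155 × 34) / (12 × 20) = 39270/240
= 163.6250

163.6250


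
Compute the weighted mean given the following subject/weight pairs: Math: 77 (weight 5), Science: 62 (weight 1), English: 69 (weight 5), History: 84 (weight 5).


Numerator = 77×5 + 62×1 + 69×5 + 84×5
= 385 + 62 + 345 + 420
= 1212
Total weight = 16
Weighted avg = 1212/16
= 75.75

75.75


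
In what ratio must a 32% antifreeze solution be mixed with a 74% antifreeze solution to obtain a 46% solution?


Let x parts of 32% mix with y parts of 74%.
32x + 74y = 46(x + y)
32x + 74y = 46x + 46y
x(32 - 46) = y(46 - 74)
x/y = (74 - 46)/(46 - 32) = 28/14
Simplify: 2:1
= 2:1

2:1


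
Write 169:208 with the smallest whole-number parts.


GCD(169, 208) = 13
169/13 : 208/13
= 13:16

13:16


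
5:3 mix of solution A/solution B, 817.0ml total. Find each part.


Total parts = 5 + 3 = 8
solution A: 817.0 × 5/8 = 510.6ml
solution B: 817.0 × 3/8 = 306.4ml
= 510.6ml and 306.4ml

510.6ml and 306.4ml


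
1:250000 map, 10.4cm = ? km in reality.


Real distance = map distance × scale
= 10.4cm × 250000
= 2600000 cm = 26000.0 m
= 26.000 km

26.000 km


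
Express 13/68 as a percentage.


Percentage = (part / whole) × 100
= (13 / 68) × 100
≈ 19.12%

19.12%


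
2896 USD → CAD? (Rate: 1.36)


Amount × rate = 2896 × 1.36
= 3938.56 CAD

3938.56 CAD


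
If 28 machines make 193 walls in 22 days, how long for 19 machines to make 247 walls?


Days ∝ work / workers, so d₂ = d₁ × (m₁/m₂) × (w₂/w₁)
Workers factor (inverse): 28/19 ≈ 1.4737
Work factor (direct): 247/193 ≈ 1.2798
d₂ = 22 × 28/19 × 247/193 = (22 × 28 × 247) / (19 × 193) = 152152/3667
≈ 41.49 days

41.49 days


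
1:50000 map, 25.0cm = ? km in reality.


Real distance = map distance × scale
= 25.0cm × 50000
= 1250000 cm = 12500.0 m
= 12.500 km

12.500 km


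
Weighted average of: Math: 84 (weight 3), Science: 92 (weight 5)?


Numerator = 84×3 + 92×5
= 252 + 460
= 712
Total weight = 8
Weighted avg = 712/8
= 89.00

89.00


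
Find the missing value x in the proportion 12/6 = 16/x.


Cross multiply: 12 × x = 6 × 16
12x = 96
x = 96 / 12
= 8.00

8.00


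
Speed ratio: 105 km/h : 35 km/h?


Ratio = 105:35
GCD = 35
Simplified = 3:1
Time ratio (same distance) = 1:3
Speed ratio = 3:1

3:1


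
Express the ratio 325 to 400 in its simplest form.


GCD(325, 400) = 25
325/25 : 400/25
= 13:16

13:16


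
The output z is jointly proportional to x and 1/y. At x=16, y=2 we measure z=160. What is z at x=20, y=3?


z = k·x/y
Solve for k using the known point: k = z·y/x = 160×2/16 = 320/16 = 20.0000
Now evaluate at x=20, y=3:
z = k × 20 / 3 = (320 × 20) / (16 × 3) = 6400/48
≈ 133.3333

133.3333


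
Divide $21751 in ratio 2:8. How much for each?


Total parts = 2 + 8 = 10
Part 1: 21751 × 2/10 = 4350.20
Part 2: 21751 × 8/10 = 17400.80
= Part 1: $4350.20, Part 2: $17400.80

Part 1: $4350.20, Part 2: $17400.80
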